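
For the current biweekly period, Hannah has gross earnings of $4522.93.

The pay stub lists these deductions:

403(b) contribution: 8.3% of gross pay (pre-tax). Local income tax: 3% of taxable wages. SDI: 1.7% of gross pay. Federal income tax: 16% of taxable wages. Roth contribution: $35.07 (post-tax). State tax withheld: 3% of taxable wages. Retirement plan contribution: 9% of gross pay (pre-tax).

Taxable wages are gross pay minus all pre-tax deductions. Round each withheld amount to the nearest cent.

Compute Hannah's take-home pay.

Retirement plan contribution: $4522.93 × 0.09 = $407.06
403(b) contribution: $4522.93 × 0.083 = $375.40
Pre-tax total = $407.06 + $375.40 = $782.46
Taxable wages = $4522.93 − $782.46 = $3740.47
State tax withheld: $3740.47 × 0.03 = $112.21
Federal income tax: $3740.47 × 0.16 = $598.48
Local income tax: $3740.47 × 0.03 = $112.21
SDI: $4522.93 × 0.017 = $76.89
Roth contribution: $35.07
Total deductions = $407.06 + $375.40 + $112.21 + $598.48 + $112.21 + $76.89 + $35.07 = $1717.32
Net pay = $4522.93 − $1717.32 = $2805.61

$2805.61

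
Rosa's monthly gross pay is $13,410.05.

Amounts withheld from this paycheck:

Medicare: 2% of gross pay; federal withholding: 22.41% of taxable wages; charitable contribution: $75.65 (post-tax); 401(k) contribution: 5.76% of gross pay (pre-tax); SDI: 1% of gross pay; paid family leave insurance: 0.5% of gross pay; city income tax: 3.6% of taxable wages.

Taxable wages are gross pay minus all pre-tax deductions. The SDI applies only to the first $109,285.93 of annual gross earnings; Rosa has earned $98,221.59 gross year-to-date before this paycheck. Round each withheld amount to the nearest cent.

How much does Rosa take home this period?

$8,829.05

401(k) contribution: $13,410.05 × 0.0576 = $772.42
Taxable wages = $13,410.05 − $772.42 = $12,637.63
City income tax: $12,637.63 × 0.036 = $454.95
Federal withholding: $12,637.63 × 0.2241 = $2,832.09
SDI: only $109,285.93 − $98,221.59 = $11,064.34 of this check is subject → $11,064.34 × 0.01 = $110.64
Paid family leave insurance: $13,410.05 × 0.005 = $67.05
Medicare: $13,410.05 × 0.02 = $268.20
Charitable contribution: $75.65
Total deductions = $772.42 + $454.95 + $2,832.09 + $110.64 + $67.05 + $268.20 + $75.65 = $4,581.00
Net pay = $13,410.05 − $4,581.00 = $8,829.05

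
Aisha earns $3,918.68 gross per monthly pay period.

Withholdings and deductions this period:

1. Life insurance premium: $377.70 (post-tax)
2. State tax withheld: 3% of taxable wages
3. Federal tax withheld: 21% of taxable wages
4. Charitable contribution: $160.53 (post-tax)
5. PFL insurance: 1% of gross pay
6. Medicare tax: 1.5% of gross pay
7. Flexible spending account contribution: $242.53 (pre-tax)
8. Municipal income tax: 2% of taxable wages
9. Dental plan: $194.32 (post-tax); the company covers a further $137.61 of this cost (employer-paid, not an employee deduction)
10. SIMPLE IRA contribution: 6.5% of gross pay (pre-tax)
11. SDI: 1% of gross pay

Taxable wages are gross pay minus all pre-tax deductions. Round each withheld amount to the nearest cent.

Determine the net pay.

$1,662.16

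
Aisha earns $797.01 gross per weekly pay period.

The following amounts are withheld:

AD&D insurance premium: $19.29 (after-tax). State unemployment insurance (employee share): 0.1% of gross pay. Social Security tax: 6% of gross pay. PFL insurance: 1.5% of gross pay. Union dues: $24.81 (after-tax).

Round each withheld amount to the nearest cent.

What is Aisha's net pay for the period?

$692.33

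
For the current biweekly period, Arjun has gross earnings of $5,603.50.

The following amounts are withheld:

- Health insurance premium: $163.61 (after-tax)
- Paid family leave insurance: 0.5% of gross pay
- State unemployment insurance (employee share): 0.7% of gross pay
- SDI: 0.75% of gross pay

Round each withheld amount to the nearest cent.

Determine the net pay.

$5,330.62

Paid family leave insurance: $5,603.50 × 0.005 = $28.02
State unemployment insurance (employee share): $5,603.50 × 0.007 = $39.22
SDI: $5,603.50 × 0.0075 = $42.03
Health insurance premium: $163.61
Total deductions = $28.02 + $39.22 + $42.03 + $163.61 = $272.88
Net pay = $5,603.50 − $272.88 = $5,330.62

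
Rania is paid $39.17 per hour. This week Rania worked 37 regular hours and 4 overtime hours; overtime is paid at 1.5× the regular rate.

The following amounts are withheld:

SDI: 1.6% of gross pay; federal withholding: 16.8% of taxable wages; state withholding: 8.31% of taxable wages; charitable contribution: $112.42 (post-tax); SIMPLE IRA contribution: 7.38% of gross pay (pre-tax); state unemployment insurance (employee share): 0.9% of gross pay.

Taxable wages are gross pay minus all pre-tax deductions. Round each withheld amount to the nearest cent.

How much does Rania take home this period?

$1,013.76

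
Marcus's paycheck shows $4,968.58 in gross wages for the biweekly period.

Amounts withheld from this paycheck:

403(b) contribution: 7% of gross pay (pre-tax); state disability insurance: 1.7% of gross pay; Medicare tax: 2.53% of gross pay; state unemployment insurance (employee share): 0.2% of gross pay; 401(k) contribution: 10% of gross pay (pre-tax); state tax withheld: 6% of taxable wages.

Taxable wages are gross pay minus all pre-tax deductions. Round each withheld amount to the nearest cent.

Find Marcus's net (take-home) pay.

$3,656.36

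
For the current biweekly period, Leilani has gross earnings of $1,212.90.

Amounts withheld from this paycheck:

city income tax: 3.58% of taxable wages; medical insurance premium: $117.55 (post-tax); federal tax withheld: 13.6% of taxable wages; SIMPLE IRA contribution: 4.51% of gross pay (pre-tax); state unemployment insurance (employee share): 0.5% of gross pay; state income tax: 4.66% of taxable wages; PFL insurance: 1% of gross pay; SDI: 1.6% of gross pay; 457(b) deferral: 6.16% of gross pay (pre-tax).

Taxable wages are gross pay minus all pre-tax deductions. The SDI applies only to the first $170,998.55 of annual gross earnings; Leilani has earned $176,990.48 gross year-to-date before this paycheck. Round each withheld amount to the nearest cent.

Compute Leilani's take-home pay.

SIMPLE IRA contribution: $1,212.90 × 0.0451 = $54.70
457(b) deferral: $1,212.90 × 0.0616 = $74.71
Pre-tax total = $54.70 + $74.71 = $129.41
Taxable wages = $1,212.90 − $129.41 = $1,083.49
State income tax: $1,083.49 × 0.0466 = $50.49
City income tax: $1,083.49 × 0.0358 = $38.79
Federal tax withheld: $1,083.49 × 0.136 = $147.35
PFL insurance: $1,212.90 × 0.01 = $12.13
SDI: annual cap $170,998.55 already reached (YTD $176,990.48), so $0.00
State unemployment insurance (employee share): $1,212.90 × 0.005 = $6.06
Medical insurance premium: $117.55
Total deductions = $54.70 + $74.71 + $50.49 + $38.79 + $147.35 + $12.13 + $0.00 + $6.06 + $117.55 = $501.78
Net pay = $1,212.90 − $501.78 = $711.12

$711.12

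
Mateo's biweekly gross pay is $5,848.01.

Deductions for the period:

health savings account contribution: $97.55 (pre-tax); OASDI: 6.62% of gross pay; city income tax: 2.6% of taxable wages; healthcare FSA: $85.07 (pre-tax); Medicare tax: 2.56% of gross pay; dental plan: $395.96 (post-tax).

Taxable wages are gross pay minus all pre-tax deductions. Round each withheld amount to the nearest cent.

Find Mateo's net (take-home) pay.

$4,585.28

Healthcare FSA: $85.07
Health savings account contribution: $97.55
Pre-tax total = $85.07 + $97.55 = $182.62
Taxable wages = $5,848.01 − $182.62 = $5,665.39
City income tax: $5,665.39 × 0.026 = $147.30
Medicare tax: $5,848.01 × 0.0256 = $149.71
OASDI: $5,848.01 × 0.0662 = $387.14
Dental plan: $395.96
Total deductions = $85.07 + $97.55 + $147.30 + $149.71 + $387.14 + $395.96 = $1,262.73
Net pay = $5,848.01 − $1,262.73 = $4,585.28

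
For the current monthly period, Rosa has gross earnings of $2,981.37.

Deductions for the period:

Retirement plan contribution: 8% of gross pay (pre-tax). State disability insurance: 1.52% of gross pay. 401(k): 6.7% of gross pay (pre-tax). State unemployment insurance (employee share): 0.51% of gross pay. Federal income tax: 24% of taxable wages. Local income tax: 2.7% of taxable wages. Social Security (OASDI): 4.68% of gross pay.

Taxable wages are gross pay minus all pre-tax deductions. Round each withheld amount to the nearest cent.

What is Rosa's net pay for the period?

401(k): $2,981.37 × 0.067 = $199.75
Retirement plan contribution: $2,981.37 × 0.08 = $238.51
Pre-tax total = $199.75 + $238.51 = $438.26
Taxable wages = $2,981.37 − $438.26 = $2,543.11
Federal income tax: $2,543.11 × 0.24 = $610.35
Local income tax: $2,543.11 × 0.027 = $68.66
Social Security (OASDI): $2,981.37 × 0.0468 = $139.53
State disability insurance: $2,981.37 × 0.0152 = $45.32
State unemployment insurance (employee share): $2,981.37 × 0.0051 = $15.20
Total deductions = $199.75 + $238.51 + $610.35 + $68.66 + $139.53 + $45.32 + $15.20 = $1,317.32
Net pay = $2,981.37 − $1,317.32 = $1,664.05

$1,664.05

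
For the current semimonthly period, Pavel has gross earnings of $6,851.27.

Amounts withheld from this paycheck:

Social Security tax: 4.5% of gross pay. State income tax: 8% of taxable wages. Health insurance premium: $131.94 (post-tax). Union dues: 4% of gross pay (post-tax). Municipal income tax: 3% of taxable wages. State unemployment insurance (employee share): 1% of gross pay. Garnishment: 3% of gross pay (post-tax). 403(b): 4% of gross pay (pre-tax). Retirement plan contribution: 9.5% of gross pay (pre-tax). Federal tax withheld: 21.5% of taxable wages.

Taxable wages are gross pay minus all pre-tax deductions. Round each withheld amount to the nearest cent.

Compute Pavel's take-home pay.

$3,011.93

403(b): $6,851.27 × 0.04 = $274.05
Retirement plan contribution: $6,851.27 × 0.095 = $650.87
Pre-tax total = $274.05 + $650.87 = $924.92
Taxable wages = $6,851.27 − $924.92 = $5,926.35
Municipal income tax: $5,926.35 × 0.03 = $177.79
State income tax: $5,926.35 × 0.08 = $474.11
Federal tax withheld: $5,926.35 × 0.215 = $1,274.17
Social Security tax: $6,851.27 × 0.045 = $308.31
State unemployment insurance (employee share): $6,851.27 × 0.01 = $68.51
Garnishment: $6,851.27 × 0.03 = $205.54
Union dues: $6,851.27 × 0.04 = $274.05
Health insurance premium: $131.94
Total deductions = $274.05 + $650.87 + $177.79 + $474.11 + $1,274.17 + $308.31 + $68.51 + $205.54 + $274.05 + $131.94 = $3,839.34
Net pay = $6,851.27 − $3,839.34 = $3,011.93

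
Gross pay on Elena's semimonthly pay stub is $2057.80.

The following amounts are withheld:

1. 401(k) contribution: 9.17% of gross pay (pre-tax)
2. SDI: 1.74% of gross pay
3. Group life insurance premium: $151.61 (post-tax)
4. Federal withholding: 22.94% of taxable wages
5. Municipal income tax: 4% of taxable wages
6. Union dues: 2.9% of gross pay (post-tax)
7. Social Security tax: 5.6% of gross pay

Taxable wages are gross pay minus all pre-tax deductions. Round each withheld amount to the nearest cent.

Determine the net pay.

$1003.23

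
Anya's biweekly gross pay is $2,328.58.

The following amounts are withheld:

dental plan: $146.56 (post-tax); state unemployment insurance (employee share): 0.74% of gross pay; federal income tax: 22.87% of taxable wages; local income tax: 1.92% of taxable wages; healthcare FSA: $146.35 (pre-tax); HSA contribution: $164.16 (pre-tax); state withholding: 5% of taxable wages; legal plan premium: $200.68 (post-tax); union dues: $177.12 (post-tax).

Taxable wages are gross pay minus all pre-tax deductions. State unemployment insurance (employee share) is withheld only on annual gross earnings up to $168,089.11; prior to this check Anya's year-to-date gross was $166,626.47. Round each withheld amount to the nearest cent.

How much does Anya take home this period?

HSA contribution: $164.16
Healthcare FSA: $146.35
Pre-tax total = $164.16 + $146.35 = $310.51
Taxable wages = $2,328.58 − $310.51 = $2,018.07
Federal income tax: $2,018.07 × 0.2287 = $461.53
Local income tax: $2,018.07 × 0.0192 = $38.75
State withholding: $2,018.07 × 0.05 = $100.90
State unemployment insurance (employee share): only $168,089.11 − $166,626.47 = $1,462.64 of this check is subject → $1,462.64 × 0.0074 = $10.82
Union dues: $177.12
Dental plan: $146.56
Legal plan premium: $200.68
Total deductions = $164.16 + $146.35 + $461.53 + $38.75 + $100.90 + $10.82 + $177.12 + $146.56 + $200.68 = $1,446.87
Net pay = $2,328.58 − $1,446.87 = $881.71

$881.71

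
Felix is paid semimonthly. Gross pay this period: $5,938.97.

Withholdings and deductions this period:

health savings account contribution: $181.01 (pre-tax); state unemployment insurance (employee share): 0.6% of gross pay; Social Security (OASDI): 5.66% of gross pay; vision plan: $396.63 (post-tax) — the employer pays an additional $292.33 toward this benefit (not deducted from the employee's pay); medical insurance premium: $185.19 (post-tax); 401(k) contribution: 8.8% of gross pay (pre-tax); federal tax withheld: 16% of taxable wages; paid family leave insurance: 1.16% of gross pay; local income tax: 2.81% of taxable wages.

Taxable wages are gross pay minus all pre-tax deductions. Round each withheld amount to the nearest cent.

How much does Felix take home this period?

$3,228.08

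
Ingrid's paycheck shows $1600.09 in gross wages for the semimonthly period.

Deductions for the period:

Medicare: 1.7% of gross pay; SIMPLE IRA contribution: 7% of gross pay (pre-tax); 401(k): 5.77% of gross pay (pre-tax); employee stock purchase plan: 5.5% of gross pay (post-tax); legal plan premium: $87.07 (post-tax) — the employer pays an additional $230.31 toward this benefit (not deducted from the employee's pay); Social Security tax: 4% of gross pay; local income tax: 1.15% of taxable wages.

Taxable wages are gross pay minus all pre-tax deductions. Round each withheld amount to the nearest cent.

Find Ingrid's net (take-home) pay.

SIMPLE IRA contribution: $1600.09 × 0.07 = $112.01
401(k): $1600.09 × 0.0577 = $92.33
Pre-tax total = $112.01 + $92.33 = $204.34
Taxable wages = $1600.09 − $204.34 = $1395.75
Local income tax: $1395.75 × 0.0115 = $16.05
Medicare: $1600.09 × 0.017 = $27.20
Social Security tax: $1600.09 × 0.04 = $64.00
Employee stock purchase plan: $1600.09 × 0.055 = $88.00
Legal plan premium: $87.07
(Employer's $230.31 toward legal plan premium is not withheld from the employee.)
Total deductions = $112.01 + $92.33 + $16.05 + $27.20 + $64.00 + $88.00 + $87.07 = $486.66
Net pay = $1600.09 − $486.66 = $1113.43

$1113.43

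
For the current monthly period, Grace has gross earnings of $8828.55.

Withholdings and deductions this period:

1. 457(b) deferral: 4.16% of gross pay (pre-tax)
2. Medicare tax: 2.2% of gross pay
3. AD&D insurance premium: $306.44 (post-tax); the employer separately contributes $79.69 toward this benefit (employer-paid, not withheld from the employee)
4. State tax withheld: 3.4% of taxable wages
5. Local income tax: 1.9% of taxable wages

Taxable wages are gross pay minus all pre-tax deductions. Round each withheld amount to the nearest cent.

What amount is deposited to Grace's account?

$7512.17

457(b) deferral: $8828.55 × 0.0416 = $367.27
Taxable wages = $8828.55 − $367.27 = $8461.28
State tax withheld: $8461.28 × 0.034 = $287.68
Local income tax: $8461.28 × 0.019 = $160.76
Medicare tax: $8828.55 × 0.022 = $194.23
AD&D insurance premium: $306.44
(Employer's $79.69 toward AD&D insurance premium is not withheld from the employee.)
Total deductions = $367.27 + $287.68 + $160.76 + $194.23 + $306.44 = $1316.38
Net pay = $8828.55 − $1316.38 = $7512.17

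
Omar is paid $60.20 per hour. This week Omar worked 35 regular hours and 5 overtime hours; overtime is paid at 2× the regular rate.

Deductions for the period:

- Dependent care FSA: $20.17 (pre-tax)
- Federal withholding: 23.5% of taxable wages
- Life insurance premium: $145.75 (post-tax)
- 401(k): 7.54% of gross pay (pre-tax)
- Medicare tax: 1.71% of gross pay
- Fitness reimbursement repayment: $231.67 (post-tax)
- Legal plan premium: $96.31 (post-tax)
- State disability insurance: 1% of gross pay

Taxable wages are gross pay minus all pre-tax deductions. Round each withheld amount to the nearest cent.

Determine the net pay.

Regular pay: 35 × $60.20 = $2,107.00
Overtime pay: 5 × $60.20 × 2 = $602.00
Gross pay = $2,107.00 + $602.00 = $2,709.00
401(k): $2,709.00 × 0.0754 = $204.26
Dependent care FSA: $20.17
Pre-tax total = $204.26 + $20.17 = $224.43
Taxable wages = $2,709.00 − $224.43 = $2,484.57
Federal withholding: $2,484.57 × 0.235 = $583.87
State disability insurance: $2,709.00 × 0.01 = $27.09
Medicare tax: $2,709.00 × 0.0171 = $46.32
Legal plan premium: $96.31
Fitness reimbursement repayment: $231.67
Life insurance premium: $145.75
Total deductions = $204.26 + $20.17 + $583.87 + $27.09 + $46.32 + $96.31 + $231.67 + $145.75 = $1,355.44
Net pay = $2,709.00 − $1,355.44 = $1,353.56

$1,353.56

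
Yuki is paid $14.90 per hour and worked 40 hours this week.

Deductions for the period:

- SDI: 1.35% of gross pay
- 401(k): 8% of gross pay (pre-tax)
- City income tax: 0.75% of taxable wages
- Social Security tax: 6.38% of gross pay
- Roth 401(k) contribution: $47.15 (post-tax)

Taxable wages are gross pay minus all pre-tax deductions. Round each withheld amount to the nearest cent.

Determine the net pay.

$450.99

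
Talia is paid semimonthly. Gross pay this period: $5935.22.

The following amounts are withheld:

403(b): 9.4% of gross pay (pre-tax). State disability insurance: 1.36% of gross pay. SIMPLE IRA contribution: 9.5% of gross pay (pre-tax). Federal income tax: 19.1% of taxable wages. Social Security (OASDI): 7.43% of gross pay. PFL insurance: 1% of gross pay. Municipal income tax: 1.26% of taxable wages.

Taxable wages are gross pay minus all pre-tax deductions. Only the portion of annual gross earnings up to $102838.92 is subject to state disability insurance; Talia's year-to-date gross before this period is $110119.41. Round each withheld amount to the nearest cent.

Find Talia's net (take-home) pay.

$3333.10

403(b): $5935.22 × 0.094 = $557.91
SIMPLE IRA contribution: $5935.22 × 0.095 = $563.85
Pre-tax total = $557.91 + $563.85 = $1121.76
Taxable wages = $5935.22 − $1121.76 = $4813.46
Municipal income tax: $4813.46 × 0.0126 = $60.65
Federal income tax: $4813.46 × 0.191 = $919.37
PFL insurance: $5935.22 × 0.01 = $59.35
State disability insurance: annual cap $102838.92 already reached (YTD $110119.41), so $0.00
Social Security (OASDI): $5935.22 × 0.0743 = $440.99
Total deductions = $557.91 + $563.85 + $60.65 + $919.37 + $59.35 + $0.00 + $440.99 = $2602.12
Net pay = $5935.22 − $2602.12 = $3333.10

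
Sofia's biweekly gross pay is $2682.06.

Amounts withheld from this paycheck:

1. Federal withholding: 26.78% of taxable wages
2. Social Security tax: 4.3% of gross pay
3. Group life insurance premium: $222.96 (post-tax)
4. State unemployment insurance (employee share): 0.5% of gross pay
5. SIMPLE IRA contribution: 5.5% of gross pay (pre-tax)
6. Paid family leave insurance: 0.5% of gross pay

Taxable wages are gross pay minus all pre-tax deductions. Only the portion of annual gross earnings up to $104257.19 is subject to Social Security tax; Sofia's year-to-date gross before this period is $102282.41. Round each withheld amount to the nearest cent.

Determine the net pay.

SIMPLE IRA contribution: $2682.06 × 0.055 = $147.51
Taxable wages = $2682.06 − $147.51 = $2534.55
Federal withholding: $2534.55 × 0.2678 = $678.75
Social Security tax: only $104257.19 − $102282.41 = $1974.78 of this check is subject → $1974.78 × 0.043 = $84.92
Paid family leave insurance: $2682.06 × 0.005 = $13.41
State unemployment insurance (employee share): $2682.06 × 0.005 = $13.41
Group life insurance premium: $222.96
Total deductions = $147.51 + $678.75 + $84.92 + $13.41 + $13.41 + $222.96 = $1160.96
Net pay = $2682.06 − $1160.96 = $1521.10

$1521.10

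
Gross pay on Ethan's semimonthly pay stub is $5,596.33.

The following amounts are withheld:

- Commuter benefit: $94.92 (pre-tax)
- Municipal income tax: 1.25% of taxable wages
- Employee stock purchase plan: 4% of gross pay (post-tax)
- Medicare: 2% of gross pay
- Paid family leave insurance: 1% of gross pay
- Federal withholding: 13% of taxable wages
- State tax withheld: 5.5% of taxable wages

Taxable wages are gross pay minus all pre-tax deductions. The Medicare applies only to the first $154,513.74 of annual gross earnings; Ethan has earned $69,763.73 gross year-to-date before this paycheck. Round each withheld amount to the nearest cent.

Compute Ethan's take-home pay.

$4,023.14

Commuter benefit: $94.92
Taxable wages = $5,596.33 − $94.92 = $5,501.41
Municipal income tax: $5,501.41 × 0.0125 = $68.77
State tax withheld: $5,501.41 × 0.055 = $302.58
Federal withholding: $5,501.41 × 0.13 = $715.18
Paid family leave insurance: $5,596.33 × 0.01 = $55.96
Medicare: cap not yet reached, full $5,596.33 is subject → $5,596.33 × 0.02 = $111.93
Employee stock purchase plan: $5,596.33 × 0.04 = $223.85
Total deductions = $94.92 + $68.77 + $302.58 + $715.18 + $55.96 + $111.93 + $223.85 = $1,573.19
Net pay = $5,596.33 − $1,573.19 = $4,023.14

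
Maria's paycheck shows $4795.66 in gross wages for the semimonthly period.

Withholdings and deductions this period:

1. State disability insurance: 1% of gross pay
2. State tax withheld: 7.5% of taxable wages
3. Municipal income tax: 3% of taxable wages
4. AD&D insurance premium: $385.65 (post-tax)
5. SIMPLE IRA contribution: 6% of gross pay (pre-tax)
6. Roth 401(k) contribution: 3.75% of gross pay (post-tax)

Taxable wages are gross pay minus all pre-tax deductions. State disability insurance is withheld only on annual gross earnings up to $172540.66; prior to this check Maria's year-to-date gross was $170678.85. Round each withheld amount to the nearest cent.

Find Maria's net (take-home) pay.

$3450.48

SIMPLE IRA contribution: $4795.66 × 0.06 = $287.74
Taxable wages = $4795.66 − $287.74 = $4507.92
State tax withheld: $4507.92 × 0.075 = $338.09
Municipal income tax: $4507.92 × 0.03 = $135.24
State disability insurance: only $172540.66 − $170678.85 = $1861.81 of this check is subject → $1861.81 × 0.01 = $18.62
AD&D insurance premium: $385.65
Roth 401(k) contribution: $4795.66 × 0.0375 = $179.84
Total deductions = $287.74 + $338.09 + $135.24 + $18.62 + $385.65 + $179.84 = $1345.18
Net pay = $4795.66 − $1345.18 = $3450.48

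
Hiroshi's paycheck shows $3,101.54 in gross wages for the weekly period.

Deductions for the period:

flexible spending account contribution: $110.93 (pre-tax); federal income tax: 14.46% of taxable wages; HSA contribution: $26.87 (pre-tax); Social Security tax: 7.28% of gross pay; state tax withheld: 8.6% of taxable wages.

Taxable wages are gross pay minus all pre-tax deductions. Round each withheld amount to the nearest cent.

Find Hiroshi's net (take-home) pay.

$2,054.51

HSA contribution: $26.87
Flexible spending account contribution: $110.93
Pre-tax total = $26.87 + $110.93 = $137.80
Taxable wages = $3,101.54 − $137.80 = $2,963.74
State tax withheld: $2,963.74 × 0.086 = $254.88
Federal income tax: $2,963.74 × 0.1446 = $428.56
Social Security tax: $3,101.54 × 0.0728 = $225.79
Total deductions = $26.87 + $110.93 + $254.88 + $428.56 + $225.79 = $1,047.03
Net pay = $3,101.54 − $1,047.03 = $2,054.51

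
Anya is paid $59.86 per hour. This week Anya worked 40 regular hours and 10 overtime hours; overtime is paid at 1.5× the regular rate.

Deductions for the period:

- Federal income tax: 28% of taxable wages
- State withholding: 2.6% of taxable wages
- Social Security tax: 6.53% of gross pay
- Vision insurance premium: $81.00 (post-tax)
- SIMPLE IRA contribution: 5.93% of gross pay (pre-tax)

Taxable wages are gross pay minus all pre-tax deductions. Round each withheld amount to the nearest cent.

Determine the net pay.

$1853.38

Regular pay: 40 × $59.86 = $2394.40
Overtime pay: 10 × $59.86 × 1.5 = $897.90
Gross pay = $2394.40 + $897.90 = $3292.30
SIMPLE IRA contribution: $3292.30 × 0.0593 = $195.23
Taxable wages = $3292.30 − $195.23 = $3097.07
Federal income tax: $3097.07 × 0.28 = $867.18
State withholding: $3097.07 × 0.026 = $80.52
Social Security tax: $3292.30 × 0.0653 = $214.99
Vision insurance premium: $81.00
Total deductions = $195.23 + $867.18 + $80.52 + $214.99 + $81.00 = $1438.92
Net pay = $3292.30 − $1438.92 = $1853.38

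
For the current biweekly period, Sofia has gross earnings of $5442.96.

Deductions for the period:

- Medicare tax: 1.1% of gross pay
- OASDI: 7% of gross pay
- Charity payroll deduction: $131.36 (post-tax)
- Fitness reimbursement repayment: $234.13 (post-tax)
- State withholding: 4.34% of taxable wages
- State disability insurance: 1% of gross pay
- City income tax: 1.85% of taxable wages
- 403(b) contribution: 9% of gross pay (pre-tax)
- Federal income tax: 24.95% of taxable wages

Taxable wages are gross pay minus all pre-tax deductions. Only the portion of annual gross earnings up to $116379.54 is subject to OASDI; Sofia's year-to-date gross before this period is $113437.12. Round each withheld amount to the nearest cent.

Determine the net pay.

$2724.94

403(b) contribution: $5442.96 × 0.09 = $489.87
Taxable wages = $5442.96 − $489.87 = $4953.09
Federal income tax: $4953.09 × 0.2495 = $1235.80
State withholding: $4953.09 × 0.0434 = $214.96
City income tax: $4953.09 × 0.0185 = $91.63
OASDI: only $116379.54 − $113437.12 = $2942.42 of this check is subject → $2942.42 × 0.07 = $205.97
Medicare tax: $5442.96 × 0.011 = $59.87
State disability insurance: $5442.96 × 0.01 = $54.43
Fitness reimbursement repayment: $234.13
Charity payroll deduction: $131.36
Total deductions = $489.87 + $1235.80 + $214.96 + $91.63 + $205.97 + $59.87 + $54.43 + $234.13 + $131.36 = $2718.02
Net pay = $5442.96 − $2718.02 = $2724.94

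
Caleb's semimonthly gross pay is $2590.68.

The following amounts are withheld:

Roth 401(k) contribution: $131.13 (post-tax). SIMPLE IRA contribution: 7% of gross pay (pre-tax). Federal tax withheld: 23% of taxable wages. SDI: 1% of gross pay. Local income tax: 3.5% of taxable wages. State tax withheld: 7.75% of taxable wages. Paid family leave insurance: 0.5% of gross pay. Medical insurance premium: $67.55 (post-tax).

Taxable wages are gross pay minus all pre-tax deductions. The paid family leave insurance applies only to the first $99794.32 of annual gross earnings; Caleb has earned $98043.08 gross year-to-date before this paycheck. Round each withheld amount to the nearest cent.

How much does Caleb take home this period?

$1350.78

SIMPLE IRA contribution: $2590.68 × 0.07 = $181.35
Taxable wages = $2590.68 − $181.35 = $2409.33
State tax withheld: $2409.33 × 0.0775 = $186.72
Federal tax withheld: $2409.33 × 0.23 = $554.15
Local income tax: $2409.33 × 0.035 = $84.33
Paid family leave insurance: only $99794.32 − $98043.08 = $1751.24 of this check is subject → $1751.24 × 0.005 = $8.76
SDI: $2590.68 × 0.01 = $25.91
Medical insurance premium: $67.55
Roth 401(k) contribution: $131.13
Total deductions = $181.35 + $186.72 + $554.15 + $84.33 + $8.76 + $25.91 + $67.55 + $131.13 = $1239.90
Net pay = $2590.68 − $1239.90 = $1350.78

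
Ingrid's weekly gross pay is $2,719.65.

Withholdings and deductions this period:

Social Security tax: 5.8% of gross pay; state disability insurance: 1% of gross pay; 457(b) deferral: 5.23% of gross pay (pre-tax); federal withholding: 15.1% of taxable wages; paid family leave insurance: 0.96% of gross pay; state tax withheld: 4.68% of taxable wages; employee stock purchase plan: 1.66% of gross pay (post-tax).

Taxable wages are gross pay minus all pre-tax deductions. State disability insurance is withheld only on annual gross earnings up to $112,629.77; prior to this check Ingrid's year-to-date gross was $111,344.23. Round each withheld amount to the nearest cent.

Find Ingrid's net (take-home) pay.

$1,825.74

457(b) deferral: $2,719.65 × 0.0523 = $142.24
Taxable wages = $2,719.65 − $142.24 = $2,577.41
Federal withholding: $2,577.41 × 0.151 = $389.19
State tax withheld: $2,577.41 × 0.0468 = $120.62
Paid family leave insurance: $2,719.65 × 0.0096 = $26.11
State disability insurance: only $112,629.77 − $111,344.23 = $1,285.54 of this check is subject → $1,285.54 × 0.01 = $12.86
Social Security tax: $2,719.65 × 0.058 = $157.74
Employee stock purchase plan: $2,719.65 × 0.0166 = $45.15
Total deductions = $142.24 + $389.19 + $120.62 + $26.11 + $12.86 + $157.74 + $45.15 = $893.91
Net pay = $2,719.65 − $893.91 = $1,825.74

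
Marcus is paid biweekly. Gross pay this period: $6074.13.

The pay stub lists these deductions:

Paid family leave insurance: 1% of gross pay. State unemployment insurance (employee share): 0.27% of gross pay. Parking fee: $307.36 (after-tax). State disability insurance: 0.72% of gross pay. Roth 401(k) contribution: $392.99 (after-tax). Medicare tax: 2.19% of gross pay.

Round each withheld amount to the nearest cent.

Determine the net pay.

Paid family leave insurance: $6074.13 × 0.01 = $60.74
Medicare tax: $6074.13 × 0.0219 = $133.02
State disability insurance: $6074.13 × 0.0072 = $43.73
State unemployment insurance (employee share): $6074.13 × 0.0027 = $16.40
Roth 401(k) contribution: $392.99
Parking fee: $307.36
Total deductions = $60.74 + $133.02 + $43.73 + $16.40 + $392.99 + $307.36 = $954.24
Net pay = $6074.13 − $954.24 = $5119.89

$5119.89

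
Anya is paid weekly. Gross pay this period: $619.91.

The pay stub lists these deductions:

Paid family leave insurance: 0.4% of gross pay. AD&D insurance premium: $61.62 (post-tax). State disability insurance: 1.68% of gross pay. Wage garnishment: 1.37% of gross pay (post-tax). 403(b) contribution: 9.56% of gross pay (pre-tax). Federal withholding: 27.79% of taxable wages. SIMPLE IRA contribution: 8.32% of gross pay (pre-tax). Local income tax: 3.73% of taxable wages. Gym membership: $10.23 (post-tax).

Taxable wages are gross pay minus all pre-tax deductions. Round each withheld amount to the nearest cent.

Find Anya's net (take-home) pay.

$255.38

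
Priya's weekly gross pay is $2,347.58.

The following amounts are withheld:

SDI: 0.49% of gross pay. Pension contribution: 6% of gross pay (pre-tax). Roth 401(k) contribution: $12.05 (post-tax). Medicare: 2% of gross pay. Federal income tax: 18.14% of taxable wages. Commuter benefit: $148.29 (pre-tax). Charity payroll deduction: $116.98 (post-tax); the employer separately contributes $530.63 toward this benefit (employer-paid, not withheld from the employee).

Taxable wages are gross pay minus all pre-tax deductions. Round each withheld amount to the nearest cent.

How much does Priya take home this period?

$1,497.56

Pension contribution: $2,347.58 × 0.06 = $140.85
Commuter benefit: $148.29
Pre-tax total = $140.85 + $148.29 = $289.14
Taxable wages = $2,347.58 − $289.14 = $2,058.44
Federal income tax: $2,058.44 × 0.1814 = $373.40
SDI: $2,347.58 × 0.0049 = $11.50
Medicare: $2,347.58 × 0.02 = $46.95
Charity payroll deduction: $116.98
Roth 401(k) contribution: $12.05
(Employer's $530.63 toward charity payroll deduction is not withheld from the employee.)
Total deductions = $140.85 + $148.29 + $373.40 + $11.50 + $46.95 + $116.98 + $12.05 = $850.02
Net pay = $2,347.58 − $850.02 = $1,497.56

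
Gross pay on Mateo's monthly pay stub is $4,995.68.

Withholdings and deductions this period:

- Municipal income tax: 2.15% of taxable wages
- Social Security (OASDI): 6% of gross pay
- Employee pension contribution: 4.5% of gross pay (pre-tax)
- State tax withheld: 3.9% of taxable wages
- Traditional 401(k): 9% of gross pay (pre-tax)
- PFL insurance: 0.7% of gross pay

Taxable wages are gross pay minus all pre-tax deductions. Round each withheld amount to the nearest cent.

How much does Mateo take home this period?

$3,725.11

Traditional 401(k): $4,995.68 × 0.09 = $449.61
Employee pension contribution: $4,995.68 × 0.045 = $224.81
Pre-tax total = $449.61 + $224.81 = $674.42
Taxable wages = $4,995.68 − $674.42 = $4,321.26
State tax withheld: $4,321.26 × 0.039 = $168.53
Municipal income tax: $4,321.26 × 0.0215 = $92.91
PFL insurance: $4,995.68 × 0.007 = $34.97
Social Security (OASDI): $4,995.68 × 0.06 = $299.74
Total deductions = $449.61 + $224.81 + $168.53 + $92.91 + $34.97 + $299.74 = $1,270.57
Net pay = $4,995.68 − $1,270.57 = $3,725.11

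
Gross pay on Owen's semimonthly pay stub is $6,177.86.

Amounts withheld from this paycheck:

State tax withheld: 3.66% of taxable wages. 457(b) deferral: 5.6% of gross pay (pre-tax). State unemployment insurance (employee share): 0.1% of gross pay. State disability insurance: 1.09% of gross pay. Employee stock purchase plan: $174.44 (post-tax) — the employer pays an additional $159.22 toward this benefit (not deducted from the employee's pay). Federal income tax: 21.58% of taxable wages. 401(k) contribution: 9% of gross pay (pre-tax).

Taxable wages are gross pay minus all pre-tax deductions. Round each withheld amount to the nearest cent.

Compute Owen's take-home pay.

$3,696.29

401(k) contribution: $6,177.86 × 0.09 = $556.01
457(b) deferral: $6,177.86 × 0.056 = $345.96
Pre-tax total = $556.01 + $345.96 = $901.97
Taxable wages = $6,177.86 − $901.97 = $5,275.89
Federal income tax: $5,275.89 × 0.2158 = $1,138.54
State tax withheld: $5,275.89 × 0.0366 = $193.10
State disability insurance: $6,177.86 × 0.0109 = $67.34
State unemployment insurance (employee share): $6,177.86 × 0.001 = $6.18
Employee stock purchase plan: $174.44
(Employer's $159.22 toward employee stock purchase plan is not withheld from the employee.)
Total deductions = $556.01 + $345.96 + $1,138.54 + $193.10 + $67.34 + $6.18 + $174.44 = $2,481.57
Net pay = $6,177.86 − $2,481.57 = $3,696.29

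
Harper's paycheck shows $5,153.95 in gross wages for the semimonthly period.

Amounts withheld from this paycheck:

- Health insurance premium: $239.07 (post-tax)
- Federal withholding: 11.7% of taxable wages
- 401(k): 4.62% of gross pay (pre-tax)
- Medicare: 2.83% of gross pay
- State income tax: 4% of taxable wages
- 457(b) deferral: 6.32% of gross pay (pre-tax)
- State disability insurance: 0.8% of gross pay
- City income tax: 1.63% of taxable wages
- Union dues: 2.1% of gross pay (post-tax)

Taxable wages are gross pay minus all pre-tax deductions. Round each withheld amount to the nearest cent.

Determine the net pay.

$3,260.26

401(k): $5,153.95 × 0.0462 = $238.11
457(b) deferral: $5,153.95 × 0.0632 = $325.73
Pre-tax total = $238.11 + $325.73 = $563.84
Taxable wages = $5,153.95 − $563.84 = $4,590.11
Federal withholding: $4,590.11 × 0.117 = $537.04
State income tax: $4,590.11 × 0.04 = $183.60
City income tax: $4,590.11 × 0.0163 = $74.82
Medicare: $5,153.95 × 0.0283 = $145.86
State disability insurance: $5,153.95 × 0.008 = $41.23
Health insurance premium: $239.07
Union dues: $5,153.95 × 0.021 = $108.23
Total deductions = $238.11 + $325.73 + $537.04 + $183.60 + $74.82 + $145.86 + $41.23 + $239.07 + $108.23 = $1,893.69
Net pay = $5,153.95 − $1,893.69 = $3,260.26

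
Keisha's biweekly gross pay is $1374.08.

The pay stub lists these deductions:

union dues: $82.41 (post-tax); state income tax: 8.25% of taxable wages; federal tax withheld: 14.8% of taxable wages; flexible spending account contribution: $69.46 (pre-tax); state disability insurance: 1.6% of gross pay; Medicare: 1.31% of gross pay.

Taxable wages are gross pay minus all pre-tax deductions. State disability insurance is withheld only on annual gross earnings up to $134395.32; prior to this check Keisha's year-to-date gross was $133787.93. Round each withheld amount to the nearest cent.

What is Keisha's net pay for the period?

Flexible spending account contribution: $69.46
Taxable wages = $1374.08 − $69.46 = $1304.62
State income tax: $1304.62 × 0.0825 = $107.63
Federal tax withheld: $1304.62 × 0.148 = $193.08
Medicare: $1374.08 × 0.0131 = $18.00
State disability insurance: only $134395.32 − $133787.93 = $607.39 of this check is subject → $607.39 × 0.016 = $9.72
Union dues: $82.41
Total deductions = $69.46 + $107.63 + $193.08 + $18.00 + $9.72 + $82.41 = $480.30
Net pay = $1374.08 − $480.30 = $893.78

$893.78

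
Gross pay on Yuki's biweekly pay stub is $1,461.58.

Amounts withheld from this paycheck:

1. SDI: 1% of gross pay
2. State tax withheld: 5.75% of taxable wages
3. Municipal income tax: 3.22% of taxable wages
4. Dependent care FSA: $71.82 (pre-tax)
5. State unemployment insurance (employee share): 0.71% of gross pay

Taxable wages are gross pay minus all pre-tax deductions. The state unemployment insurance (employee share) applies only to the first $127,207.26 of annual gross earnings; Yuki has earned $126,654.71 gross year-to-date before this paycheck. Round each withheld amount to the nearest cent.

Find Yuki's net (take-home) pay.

$1,246.56

Dependent care FSA: $71.82
Taxable wages = $1,461.58 − $71.82 = $1,389.76
State tax withheld: $1,389.76 × 0.0575 = $79.91
Municipal income tax: $1,389.76 × 0.0322 = $44.75
State unemployment insurance (employee share): only $127,207.26 − $126,654.71 = $552.55 of this check is subject → $552.55 × 0.0071 = $3.92
SDI: $1,461.58 × 0.01 = $14.62
Total deductions = $71.82 + $79.91 + $44.75 + $3.92 + $14.62 = $215.02
Net pay = $1,461.58 − $215.02 = $1,246.56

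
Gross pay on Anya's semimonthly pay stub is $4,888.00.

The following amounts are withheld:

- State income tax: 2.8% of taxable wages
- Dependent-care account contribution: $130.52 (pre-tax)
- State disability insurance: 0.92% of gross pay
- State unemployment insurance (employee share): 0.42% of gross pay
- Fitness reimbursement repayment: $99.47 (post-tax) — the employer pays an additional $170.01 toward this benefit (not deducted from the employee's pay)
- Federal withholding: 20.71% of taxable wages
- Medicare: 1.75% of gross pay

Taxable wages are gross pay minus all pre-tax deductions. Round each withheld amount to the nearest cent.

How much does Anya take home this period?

Dependent-care account contribution: $130.52
Taxable wages = $4,888.00 − $130.52 = $4,757.48
State income tax: $4,757.48 × 0.028 = $133.21
Federal withholding: $4,757.48 × 0.2071 = $985.27
State disability insurance: $4,888.00 × 0.0092 = $44.97
Medicare: $4,888.00 × 0.0175 = $85.54
State unemployment insurance (employee share): $4,888.00 × 0.0042 = $20.53
Fitness reimbursement repayment: $99.47
(Employer's $170.01 toward fitness reimbursement repayment is not withheld from the employee.)
Total deductions = $130.52 + $133.21 + $985.27 + $44.97 + $85.54 + $20.53 + $99.47 = $1,499.51
Net pay = $4,888.00 − $1,499.51 = $3,388.49

$3,388.49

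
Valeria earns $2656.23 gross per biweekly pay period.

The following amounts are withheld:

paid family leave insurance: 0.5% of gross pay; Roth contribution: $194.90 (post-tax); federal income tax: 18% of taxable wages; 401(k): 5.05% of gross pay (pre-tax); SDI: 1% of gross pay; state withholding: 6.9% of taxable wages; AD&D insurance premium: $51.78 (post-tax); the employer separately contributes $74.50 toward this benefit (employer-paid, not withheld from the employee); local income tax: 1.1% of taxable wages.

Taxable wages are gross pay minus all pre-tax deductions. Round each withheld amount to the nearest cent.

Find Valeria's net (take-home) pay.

$1579.83

401(k): $2656.23 × 0.0505 = $134.14
Taxable wages = $2656.23 − $134.14 = $2522.09
Federal income tax: $2522.09 × 0.18 = $453.98
Local income tax: $2522.09 × 0.011 = $27.74
State withholding: $2522.09 × 0.069 = $174.02
SDI: $2656.23 × 0.01 = $26.56
Paid family leave insurance: $2656.23 × 0.005 = $13.28
AD&D insurance premium: $51.78
Roth contribution: $194.90
(Employer's $74.50 toward AD&D insurance premium is not withheld from the employee.)
Total deductions = $134.14 + $453.98 + $27.74 + $174.02 + $26.56 + $13.28 + $51.78 + $194.90 = $1076.40
Net pay = $2656.23 − $1076.40 = $1579.83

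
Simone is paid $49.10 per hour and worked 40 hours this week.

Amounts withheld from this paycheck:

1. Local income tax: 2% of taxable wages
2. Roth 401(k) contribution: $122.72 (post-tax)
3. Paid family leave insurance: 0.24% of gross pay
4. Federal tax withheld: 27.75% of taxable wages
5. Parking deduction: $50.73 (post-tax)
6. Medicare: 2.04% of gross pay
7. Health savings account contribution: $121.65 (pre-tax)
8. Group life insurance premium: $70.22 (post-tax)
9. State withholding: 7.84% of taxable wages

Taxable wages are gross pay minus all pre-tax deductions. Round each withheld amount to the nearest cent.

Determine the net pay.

Gross pay: 40 × $49.10 = $1,964.00
Health savings account contribution: $121.65
Taxable wages = $1,964.00 − $121.65 = $1,842.35
State withholding: $1,842.35 × 0.0784 = $144.44
Local income tax: $1,842.35 × 0.02 = $36.85
Federal tax withheld: $1,842.35 × 0.2775 = $511.25
Medicare: $1,964.00 × 0.0204 = $40.07
Paid family leave insurance: $1,964.00 × 0.0024 = $4.71
Group life insurance premium: $70.22
Roth 401(k) contribution: $122.72
Parking deduction: $50.73
Total deductions = $121.65 + $144.44 + $36.85 + $511.25 + $40.07 + $4.71 + $70.22 + $122.72 + $50.73 = $1,102.64
Net pay = $1,964.00 − $1,102.64 = $861.36

$861.36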